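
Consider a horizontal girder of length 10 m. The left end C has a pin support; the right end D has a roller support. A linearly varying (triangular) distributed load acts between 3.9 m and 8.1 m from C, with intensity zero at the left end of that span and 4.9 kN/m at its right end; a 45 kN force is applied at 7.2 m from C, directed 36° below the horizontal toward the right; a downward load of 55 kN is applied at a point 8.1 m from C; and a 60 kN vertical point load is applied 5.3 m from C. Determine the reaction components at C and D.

Resultant of the triangular load: ½ × 4.9 × 4.2 = 10.29 kN, acting at 6.7 m from C (one-third of the span from the peak).
Taking moments about C: D_y·10 − (½·4.9·4.2)·6.7 − 45·sin36°·7.2 − 55·8.1 − 60·5.3 = 0 → D_y = 1022.89/10 = 102.289 ≈ 102.3 kN.
ΣF_y = 0: C_y + 102.289 − ½·4.9·4.2 − 45·sin36° − 55 − 60 = 0 → C_y = 49.45 kN.
ΣF_x = 0: C_x + 45·cos36° = 0 → C_x = -36.41 kN.

C_x = -36.41 kN, C_y = 49.45 kN, D_y = 102.3 kN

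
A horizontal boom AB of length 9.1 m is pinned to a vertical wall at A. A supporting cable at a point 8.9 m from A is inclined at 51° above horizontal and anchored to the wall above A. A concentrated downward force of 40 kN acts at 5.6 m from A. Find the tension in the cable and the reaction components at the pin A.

T = 32.39 kN, A_x = 20.38 kN, A_y = 14.83 kN

ΣM about A: T·sin51°·8.9 − 40·5.6 = 0 → T = 224/(8.9·0.777146) = 32.3859 ≈ 32.39 kN.
ΣF_x = 0: A_x − T·cos51° = 0 → A_x = 32.3859 × 0.62932 = 20.38 kN.
ΣF_y = 0: A_y + T·sin51° − 40 = 0 → A_y = 40 − 32.3859 × 0.777146 = 14.83 kN.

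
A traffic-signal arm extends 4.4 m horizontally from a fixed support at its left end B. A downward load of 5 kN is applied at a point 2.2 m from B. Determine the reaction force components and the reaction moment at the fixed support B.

B_x = 0, B_y = 5.000 kN, M_B = 11.00 kN·m

ΣF_x = 0: B_x = 0.
ΣF_y = 0: B_y − 5 = 0 → B_y = 5.000 kN.
ΣM about B: M_B − 5·2.2 = 0 → M_B = 11.00 kN·m.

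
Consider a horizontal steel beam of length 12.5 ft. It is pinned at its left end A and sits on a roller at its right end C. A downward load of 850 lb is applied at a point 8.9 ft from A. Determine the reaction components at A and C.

A_x = 0, A_y = 244.8 lb, C_y = 605.2 lb

ΣM about A: C_y·12.5 − 850·8.9 = 0 → C_y = 7565/12.5 = 605.2 lb.
ΣF_y = 0: A_y + 605.2 − 850 = 0 → A_y = 244.8 lb.
ΣF_x = 0: no horizontal applied forces, so A_x = 0.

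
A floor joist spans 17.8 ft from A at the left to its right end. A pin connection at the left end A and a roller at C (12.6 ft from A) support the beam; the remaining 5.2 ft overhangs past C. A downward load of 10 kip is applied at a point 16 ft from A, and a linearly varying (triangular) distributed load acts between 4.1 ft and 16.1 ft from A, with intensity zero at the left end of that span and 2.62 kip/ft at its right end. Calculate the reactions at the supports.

Resultant of the triangular load: ½ × 2.62 × 12 = 15.72 kip, acting at 12.1 ft from A (one-third of the span from the peak).
ΣM about A: C_y·12.6 − 10·16 − (½·2.62·12)·12.1 = 0 → C_y = 350.212/12.6 = 27.7946 ≈ 27.79 kip.
ΣF_y = 0: A_y + 27.7946 − 10 − ½·2.62·12 = 0 → A_y = -2.075 kip.
ΣF_x = 0: no horizontal applied forces, so A_x = 0.

A_x = 0, A_y = -2.075 kip, C_y = 27.79 kip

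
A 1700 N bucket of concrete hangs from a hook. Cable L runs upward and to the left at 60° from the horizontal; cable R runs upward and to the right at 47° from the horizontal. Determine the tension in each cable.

T_L = 1212 N, T_R = 888.8 N

ΣF_x = 0: −T_L·cos60° + T_R·cos47° = 0 → T_R = 0.73314·T_L.
ΣF_y = 0: T_L·sin60° + T_R·sin47° = 1700.
Substitute: T_L·(0.866025 + 0.73314·0.731354) = 1700 → T_L = 1212.37 ≈ 1212 N.
Then T_R = 0.73314 × 1212.37 = 888.8 N.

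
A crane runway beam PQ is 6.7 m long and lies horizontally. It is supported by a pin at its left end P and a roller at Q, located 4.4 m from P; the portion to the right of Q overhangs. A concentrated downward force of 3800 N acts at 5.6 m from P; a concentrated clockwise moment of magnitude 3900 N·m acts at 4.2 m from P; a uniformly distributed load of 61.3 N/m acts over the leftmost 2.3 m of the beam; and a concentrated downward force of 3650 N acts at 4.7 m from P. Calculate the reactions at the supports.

Resultant of the distributed load: 61.3 × 2.3 = 140.99 N at 1.15 m from P.
Moments about P: Q_y·4.4 − 3800·5.6 − 3900 − (61.3·2.3)·1.15 − 3650·4.7 = 0 → Q_y = 42497.1385/4.4 = 9658.44 ≈ 9658 N.
ΣF_y = 0: P_y + 9658.44 − 3800 − 61.3·2.3 − 3650 = 0 → P_y = -2067 N.
ΣF_x = 0: no horizontal applied forces, so P_x = 0.

P_x = 0, P_y = -2067 N, Q_y = 9658 N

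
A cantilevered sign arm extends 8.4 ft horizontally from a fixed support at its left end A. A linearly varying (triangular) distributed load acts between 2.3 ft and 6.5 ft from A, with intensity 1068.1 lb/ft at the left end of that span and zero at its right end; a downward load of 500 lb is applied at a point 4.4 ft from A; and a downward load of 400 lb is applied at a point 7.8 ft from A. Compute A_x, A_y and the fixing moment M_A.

A_x = 0, A_y = 3143 lb, M_A = 13620 lb·ft

Resultant of the triangular load: ½ × 1068.1 × 4.2 = 2243.01 lb, acting at 3.7 ft from A (one-third of the span from the peak).
ΣF_x = 0: A_x = 0.
ΣF_y = 0: A_y − ½·1068.1·4.2 − 500 − 400 = 0 → A_y = 3143 lb.
ΣM about A: M_A − (½·1068.1·4.2)·3.7 − 500·4.4 − 400·7.8 = 0 → M_A = 13620 lb·ft.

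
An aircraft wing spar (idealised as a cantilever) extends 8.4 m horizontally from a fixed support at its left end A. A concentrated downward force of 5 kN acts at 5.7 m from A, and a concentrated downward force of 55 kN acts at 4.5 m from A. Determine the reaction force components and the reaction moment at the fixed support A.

ΣF_x = 0: A_x = 0.
ΣF_y = 0: A_y − 5 − 55 = 0 → A_y = 60.00 kN.
ΣM about A: M_A − 5·5.7 − 55·4.5 = 0 → M_A = 276.0 kN·m.

A_x = 0, A_y = 60.00 kN, M_A = 276.0 kN·m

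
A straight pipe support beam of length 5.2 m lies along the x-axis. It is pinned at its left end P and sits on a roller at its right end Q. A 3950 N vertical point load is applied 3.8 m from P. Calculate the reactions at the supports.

Taking moments about P: Q_y·5.2 − 3950·3.8 = 0 → Q_y = 15010/5.2 = 2886.54 ≈ 2887 N.
ΣF_y = 0: P_y + 2886.54 − 3950 = 0 → P_y = 1063 N.
ΣF_x = 0: no horizontal applied forces, so P_x = 0.

P_x = 0, P_y = 1063 N, Q_y = 2887 N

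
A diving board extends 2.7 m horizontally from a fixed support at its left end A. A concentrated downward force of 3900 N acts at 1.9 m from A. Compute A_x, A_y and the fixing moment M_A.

ΣF_x = 0: A_x = 0.
ΣF_y = 0: A_y − 3900 = 0 → A_y = 3900 N.
ΣM about A: M_A − 3900·1.9 = 0 → M_A = 7410 N·m.

A_x = 0, A_y = 3900 N, M_A = 7410 N·m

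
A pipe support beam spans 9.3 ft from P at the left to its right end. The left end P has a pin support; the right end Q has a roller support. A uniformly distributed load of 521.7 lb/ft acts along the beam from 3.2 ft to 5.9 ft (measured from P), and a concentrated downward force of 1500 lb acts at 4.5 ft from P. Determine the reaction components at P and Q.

Resultant of the distributed load: 521.7 × 2.7 = 1408.59 lb at 4.55 ft from P.
ΣM about P: Q_y·9.3 − (521.7·2.7)·4.55 − 1500·4.5 = 0 → Q_y = 13159.0845/9.3 = 1414.96 ≈ 1415 lb.
ΣF_y = 0: P_y + 1414.96 − 521.7·2.7 − 1500 = 0 → P_y = 1494 lb.
ΣF_x = 0: no horizontal applied forces, so P_x = 0.

P_x = 0, P_y = 1494 lb, Q_y = 1415 lb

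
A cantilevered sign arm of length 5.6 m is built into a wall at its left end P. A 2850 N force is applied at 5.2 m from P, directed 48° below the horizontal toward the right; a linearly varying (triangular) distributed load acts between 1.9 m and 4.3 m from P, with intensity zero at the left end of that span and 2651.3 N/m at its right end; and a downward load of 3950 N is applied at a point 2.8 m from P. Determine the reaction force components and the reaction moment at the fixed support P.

P_x = -1907 N, P_y = 9250 N, M_P = 33210 N·m

Resultant of the triangular load: ½ × 2651.3 × 2.4 = 3181.56 N, acting at 3.5 m from P (one-third of the span from the peak).
ΣF_x = 0: P_x + 2850·cos48° = 0 → P_x = -1907 N.
ΣF_y = 0: P_y − 2850·sin48° − ½·2651.3·2.4 − 3950 = 0 → P_y = 9250 N.
ΣM about P: M_P − 2850·sin48°·5.2 − (½·2651.3·2.4)·3.5 − 3950·2.8 = 0 → M_P = 33210 N·m.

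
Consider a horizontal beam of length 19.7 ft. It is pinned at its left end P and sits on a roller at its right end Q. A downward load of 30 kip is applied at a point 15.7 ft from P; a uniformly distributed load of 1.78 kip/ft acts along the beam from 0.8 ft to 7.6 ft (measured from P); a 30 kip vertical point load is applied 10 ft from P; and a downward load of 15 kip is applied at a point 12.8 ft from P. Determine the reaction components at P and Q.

P_x = 0, P_y = 35.64 kip, Q_y = 51.46 kip

Resultant of the distributed load: 1.78 × 6.8 = 12.104 kip at 4.2 ft from P.
Moments about P: Q_y·19.7 − 30·15.7 − (1.78·6.8)·4.2 − 30·10 − 15·12.8 = 0 → Q_y = 1013.8368/19.7 = 51.4638 ≈ 51.46 kip.
ΣF_y = 0: P_y + 51.4638 − 30 − 1.78·6.8 − 30 − 15 = 0 → P_y = 35.64 kip.
ΣF_x = 0: no horizontal applied forces, so P_x = 0.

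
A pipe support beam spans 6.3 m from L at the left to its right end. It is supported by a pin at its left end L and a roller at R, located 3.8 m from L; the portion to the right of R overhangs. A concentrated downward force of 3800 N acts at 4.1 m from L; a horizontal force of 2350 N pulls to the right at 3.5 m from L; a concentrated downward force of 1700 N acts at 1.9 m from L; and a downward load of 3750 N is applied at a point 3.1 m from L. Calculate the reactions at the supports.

L_x = -2350 N, L_y = 1241 N, R_y = 8009 N

Taking moments about L: R_y·3.8 − 3800·4.1 − 1700·1.9 − 3750·3.1 = 0 → R_y = 30435/3.8 = 8009.21 ≈ 8009 N.
ΣF_y = 0: L_y + 8009.21 − 3800 − 1700 − 3750 = 0 → L_y = 1241 N.
ΣF_x = 0: L_x + 2350 = 0 → L_x = -2350 N.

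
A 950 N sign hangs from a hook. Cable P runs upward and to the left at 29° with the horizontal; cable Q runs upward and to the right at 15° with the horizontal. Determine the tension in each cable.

ΣF_x = 0: −T_P·cos29° + T_Q·cos15° = 0 → T_Q = 0.905473·T_P.
ΣF_y = 0: T_P·sin29° + T_Q·sin15° = 950.
Substitute: T_P·(0.48481 + 0.905473·0.258819) = 950 → T_P = 1320.98 ≈ 1321 N.
Then T_Q = 0.905473 × 1320.98 = 1196 N.

T_P = 1321 N, T_Q = 1196 N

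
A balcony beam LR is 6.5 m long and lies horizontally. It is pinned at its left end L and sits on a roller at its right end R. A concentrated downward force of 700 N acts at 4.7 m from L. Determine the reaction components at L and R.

Taking moments about L: R_y·6.5 − 700·4.7 = 0 → R_y = 3290/6.5 = 506.154 ≈ 506.2 N.
ΣF_y = 0: L_y + 506.154 − 700 = 0 → L_y = 193.8 N.
ΣF_x = 0: no horizontal applied forces, so L_x = 0.

L_x = 0, L_y = 193.8 N, R_y = 506.2 N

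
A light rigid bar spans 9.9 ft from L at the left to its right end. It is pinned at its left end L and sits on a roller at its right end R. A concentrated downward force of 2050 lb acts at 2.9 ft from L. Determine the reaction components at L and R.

L_x = 0, L_y = 1449 lb, R_y = 600.5 lb

Moments about L: R_y·9.9 − 2050·2.9 = 0 → R_y = 5945/9.9 = 600.505 ≈ 600.5 lb.
ΣF_y = 0: L_y + 600.505 − 2050 = 0 → L_y = 1449 lb.
ΣF_x = 0: no horizontal applied forces, so L_x = 0.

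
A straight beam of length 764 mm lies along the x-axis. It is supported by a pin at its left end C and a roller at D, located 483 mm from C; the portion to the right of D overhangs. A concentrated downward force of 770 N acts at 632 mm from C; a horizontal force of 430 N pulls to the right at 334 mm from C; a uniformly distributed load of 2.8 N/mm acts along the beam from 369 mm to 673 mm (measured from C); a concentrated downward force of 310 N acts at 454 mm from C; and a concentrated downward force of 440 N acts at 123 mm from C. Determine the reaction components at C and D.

C_x = -430.0 N, C_y = 42.06 N, D_y = 2329 N

Resultant of the distributed load: 2.8 × 304 = 851.2 N at 521 mm from C.
Taking moments about C: D_y·483 − 770·632 − (2.8·304)·521 − 310·454 − 440·123 = 0 → D_y = 1124975.2/483 = 2329.14 ≈ 2329 N.
ΣF_y = 0: C_y + 2329.14 − 770 − 2.8·304 − 310 − 440 = 0 → C_y = 42.06 N.
ΣF_x = 0: C_x + 430 = 0 → C_x = -430.0 N.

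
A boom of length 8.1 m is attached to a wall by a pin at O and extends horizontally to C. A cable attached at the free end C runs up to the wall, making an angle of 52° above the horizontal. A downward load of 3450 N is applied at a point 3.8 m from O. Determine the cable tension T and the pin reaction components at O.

T = 2054 N, O_x = 1265 N, O_y = 1831 N

ΣM about O: T·sin52°·8.1 − 3450·3.8 = 0 → T = 13110/(8.1·0.788011) = 2053.93 ≈ 2054 N.
ΣF_x = 0: O_x − T·cos52° = 0 → O_x = 2053.93 × 0.615661 = 1265 N.
ΣF_y = 0: O_y + T·sin52° − 3450 = 0 → O_y = 3450 − 2053.93 × 0.788011 = 1831 N.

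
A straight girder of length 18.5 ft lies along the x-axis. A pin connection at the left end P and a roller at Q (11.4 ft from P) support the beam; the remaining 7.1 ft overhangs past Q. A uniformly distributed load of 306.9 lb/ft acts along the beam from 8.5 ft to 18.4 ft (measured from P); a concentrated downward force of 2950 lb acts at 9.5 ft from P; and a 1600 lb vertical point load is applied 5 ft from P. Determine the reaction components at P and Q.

Resultant of the distributed load: 306.9 × 9.9 = 3038.31 lb at 13.45 ft from P.
Taking moments about P: Q_y·11.4 − (306.9·9.9)·13.45 − 2950·9.5 − 1600·5 = 0 → Q_y = 76890.2695/11.4 = 6744.76 ≈ 6745 lb.
ΣF_y = 0: P_y + 6744.76 − 306.9·9.9 − 2950 − 1600 = 0 → P_y = 843.5 lb.
ΣF_x = 0: no horizontal applied forces, so P_x = 0.

P_x = 0, P_y = 843.5 lb, Q_y = 6745 lb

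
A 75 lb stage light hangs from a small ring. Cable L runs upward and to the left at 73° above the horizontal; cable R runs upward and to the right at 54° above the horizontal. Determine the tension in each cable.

ΣF_x = 0: −T_L·cos73° + T_R·cos54° = 0 → T_R = 0.497412·T_L.
ΣF_y = 0: T_L·sin73° + T_R·sin54° = 75.
Substitute: T_L·(0.956305 + 0.497412·0.809017) = 75 → T_L = 55.199 ≈ 55.20 lb.
Then T_R = 0.497412 × 55.199 = 27.46 lb.

T_L = 55.20 lb, T_R = 27.46 lb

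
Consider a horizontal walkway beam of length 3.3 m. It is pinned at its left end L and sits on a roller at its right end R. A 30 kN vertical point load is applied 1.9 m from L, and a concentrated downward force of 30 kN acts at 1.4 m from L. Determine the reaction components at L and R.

Taking moments about L: R_y·3.3 − 30·1.9 − 30·1.4 = 0 → R_y = 99/3.3 = 30.00 kN.
ΣF_y = 0: L_y + 30 − 30 − 30 = 0 → L_y = 30.00 kN.
ΣF_x = 0: no horizontal applied forces, so L_x = 0.

L_x = 0, L_y = 30.00 kN, R_y = 30.00 kN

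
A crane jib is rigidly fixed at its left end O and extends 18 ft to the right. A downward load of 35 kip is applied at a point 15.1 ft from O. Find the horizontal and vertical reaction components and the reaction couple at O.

ΣF_x = 0: O_x = 0.
ΣF_y = 0: O_y − 35 = 0 → O_y = 35.00 kip.
ΣM about O: M_O − 35·15.1 = 0 → M_O = 528.5 kip·ft.

O_x = 0, O_y = 35.00 kip, M_O = 528.5 kip·ft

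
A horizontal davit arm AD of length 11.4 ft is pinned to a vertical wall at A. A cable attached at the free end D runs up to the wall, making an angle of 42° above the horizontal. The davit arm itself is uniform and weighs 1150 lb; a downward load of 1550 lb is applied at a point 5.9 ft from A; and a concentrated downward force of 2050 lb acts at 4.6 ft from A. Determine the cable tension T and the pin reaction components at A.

T = 3294 lb, A_x = 2448 lb, A_y = 2546 lb

ΣM about A: T·sin42°·11.4 − 1150·5.7 − 1550·5.9 − 2050·4.6 = 0 → T = 25130/(11.4·0.669131) = 3294.4 ≈ 3294 lb.
ΣF_x = 0: A_x − T·cos42° = 0 → A_x = 3294.4 × 0.743145 = 2448 lb.
ΣF_y = 0: A_y + T·sin42° − 1150 − 1550 − 2050 = 0 → A_y = 4750 − 3294.4 × 0.669131 = 2546 lb.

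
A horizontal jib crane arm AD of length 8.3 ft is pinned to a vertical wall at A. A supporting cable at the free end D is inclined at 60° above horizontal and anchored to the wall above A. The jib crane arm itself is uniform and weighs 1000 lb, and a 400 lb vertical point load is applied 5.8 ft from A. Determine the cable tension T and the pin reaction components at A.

T = 900.1 lb, A_x = 450.1 lb, A_y = 620.5 lb

ΣM about A: T·sin60°·8.3 − 1000·4.15 − 400·5.8 = 0 → T = 6470/(8.3·0.866025) = 900.11 ≈ 900.1 lb.
ΣF_x = 0: A_x − T·cos60° = 0 → A_x = 900.11 × 0.5 = 450.1 lb.
ΣF_y = 0: A_y + T·sin60° − 1000 − 400 = 0 → A_y = 1400 − 900.11 × 0.866025 = 620.5 lb.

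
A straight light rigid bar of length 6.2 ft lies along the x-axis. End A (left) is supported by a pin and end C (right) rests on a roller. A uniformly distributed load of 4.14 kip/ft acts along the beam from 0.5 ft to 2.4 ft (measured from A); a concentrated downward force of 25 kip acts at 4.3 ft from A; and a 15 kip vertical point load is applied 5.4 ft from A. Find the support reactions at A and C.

Resultant of the distributed load: 4.14 × 1.9 = 7.866 kip at 1.45 ft from A.
Moments about A: C_y·6.2 − (4.14·1.9)·1.45 − 25·4.3 − 15·5.4 = 0 → C_y = 199.9057/6.2 = 32.2429 ≈ 32.24 kip.
ΣF_y = 0: A_y + 32.2429 − 4.14·1.9 − 25 − 15 = 0 → A_y = 15.62 kip.
ΣF_x = 0: no horizontal applied forces, so A_x = 0.

A_x = 0, A_y = 15.62 kip, C_y = 32.24 kip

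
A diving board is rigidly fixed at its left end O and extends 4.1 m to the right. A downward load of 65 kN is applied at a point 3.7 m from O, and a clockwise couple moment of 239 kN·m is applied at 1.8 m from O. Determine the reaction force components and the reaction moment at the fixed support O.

O_x = 0, O_y = 65.00 kN, M_O = 479.5 kN·m

ΣF_x = 0: O_x = 0.
ΣF_y = 0: O_y − 65 = 0 → O_y = 65.00 kN.
ΣM about O: M_O − 65·3.7 − 239 = 0 → M_O = 479.5 kN·m.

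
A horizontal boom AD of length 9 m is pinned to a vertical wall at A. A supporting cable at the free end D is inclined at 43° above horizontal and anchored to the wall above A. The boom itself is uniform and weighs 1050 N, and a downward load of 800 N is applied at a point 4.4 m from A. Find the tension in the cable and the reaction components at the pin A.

T = 1343 N, A_x = 982.4 N, A_y = 933.9 N

ΣM about A: T·sin43°·9 − 1050·4.5 − 800·4.4 = 0 → T = 8245/(9·0.681998) = 1343.28 ≈ 1343 N.
ΣF_x = 0: A_x − T·cos43° = 0 → A_x = 1343.28 × 0.731354 = 982.4 N.
ΣF_y = 0: A_y + T·sin43° − 1050 − 800 = 0 → A_y = 1850 − 1343.28 × 0.681998 = 933.9 N.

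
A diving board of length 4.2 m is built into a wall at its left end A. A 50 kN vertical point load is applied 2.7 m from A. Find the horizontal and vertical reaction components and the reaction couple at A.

ΣF_x = 0: A_x = 0.
ΣF_y = 0: A_y − 50 = 0 → A_y = 50.00 kN.
ΣM about A: M_A − 50·2.7 = 0 → M_A = 135.0 kN·m.

A_x = 0, A_y = 50.00 kN, M_A = 135.0 kN·m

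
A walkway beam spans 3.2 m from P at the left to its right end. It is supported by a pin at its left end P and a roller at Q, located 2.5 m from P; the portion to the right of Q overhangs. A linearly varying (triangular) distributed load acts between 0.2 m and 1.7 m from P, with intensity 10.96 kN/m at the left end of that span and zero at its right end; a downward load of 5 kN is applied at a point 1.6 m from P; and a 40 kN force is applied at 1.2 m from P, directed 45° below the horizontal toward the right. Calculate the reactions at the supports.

Resultant of the triangular load: ½ × 10.96 × 1.5 = 8.22 kN, acting at 0.7 m from P (one-third of the span from the peak).
Taking moments about P: Q_y·2.5 − (½·10.96·1.5)·0.7 − 5·1.6 − 40·sin45°·1.2 = 0 → Q_y = 47.6951/2.5 = 19.078 ≈ 19.08 kN.
ΣF_y = 0: P_y + 19.078 − ½·10.96·1.5 − 5 − 40·sin45° = 0 → P_y = 22.43 kN.
ΣF_x = 0: P_x + 40·cos45° = 0 → P_x = -28.28 kN.

P_x = -28.28 kN, P_y = 22.43 kN, Q_y = 19.08 kN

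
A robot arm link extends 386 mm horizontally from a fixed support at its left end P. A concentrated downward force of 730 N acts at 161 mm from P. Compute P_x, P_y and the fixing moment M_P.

ΣF_x = 0: P_x = 0.
ΣF_y = 0: P_y − 730 = 0 → P_y = 730.0 N.
ΣM about P: M_P − 730·161 = 0 → M_P = 117500 N·mm.

P_x = 0, P_y = 730.0 N, M_P = 117500 N·mm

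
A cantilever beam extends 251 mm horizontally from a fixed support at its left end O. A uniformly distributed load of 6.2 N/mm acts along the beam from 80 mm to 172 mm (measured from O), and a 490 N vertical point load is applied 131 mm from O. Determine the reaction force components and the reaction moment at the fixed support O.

O_x = 0, O_y = 1060 N, M_O = 136100 N·mm

Resultant of the distributed load: 6.2 × 92 = 570.4 N at 126 mm from O.
ΣF_x = 0: O_x = 0.
ΣF_y = 0: O_y − 6.2·92 − 490 = 0 → O_y = 1060 N.
ΣM about O: M_O − (6.2·92)·126 − 490·131 = 0 → M_O = 136100 N·mm.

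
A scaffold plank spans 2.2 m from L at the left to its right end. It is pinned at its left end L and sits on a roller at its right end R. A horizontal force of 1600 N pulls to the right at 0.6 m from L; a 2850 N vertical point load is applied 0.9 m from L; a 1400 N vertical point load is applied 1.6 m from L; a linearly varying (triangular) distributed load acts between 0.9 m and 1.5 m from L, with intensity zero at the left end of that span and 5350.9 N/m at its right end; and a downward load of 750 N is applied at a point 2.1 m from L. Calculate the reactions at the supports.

Resultant of the triangular load: ½ × 5350.9 × 0.6 = 1605.27 N, acting at 1.3 m from L (one-third of the span from the peak).
ΣM about L: R_y·2.2 − 2850·0.9 − 1400·1.6 − (½·5350.9·0.6)·1.3 − 750·2.1 = 0 → R_y = 8466.851/2.2 = 3848.57 ≈ 3849 N.
ΣF_y = 0: L_y + 3848.57 − 2850 − 1400 − ½·5350.9·0.6 − 750 = 0 → L_y = 2757 N.
ΣF_x = 0: L_x + 1600 = 0 → L_x = -1600 N.

L_x = -1600 N, L_y = 2757 N, R_y = 3849 N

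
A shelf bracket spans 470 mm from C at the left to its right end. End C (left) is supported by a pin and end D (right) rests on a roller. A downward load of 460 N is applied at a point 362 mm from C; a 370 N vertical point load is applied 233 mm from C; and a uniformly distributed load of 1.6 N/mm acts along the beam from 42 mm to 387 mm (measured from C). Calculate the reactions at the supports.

C_x = 0, C_y = 592.4 N, D_y = 789.6 N

Resultant of the distributed load: 1.6 × 345 = 552 N at 214.5 mm from C.
Taking moments about C: D_y·470 − 460·362 − 370·233 − (1.6·345)·214.5 = 0 → D_y = 371134/470 = 789.647 ≈ 789.6 N.
ΣF_y = 0: C_y + 789.647 − 460 − 370 − 1.6·345 = 0 → C_y = 592.4 N.
ΣF_x = 0: no horizontal applied forces, so C_x = 0.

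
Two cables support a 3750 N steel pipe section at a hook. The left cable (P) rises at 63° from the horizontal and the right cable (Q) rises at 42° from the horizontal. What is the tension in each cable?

ΣF_x = 0: −T_P·cos63° + T_Q·cos42° = 0 → T_Q = 0.610904·T_P.
ΣF_y = 0: T_P·sin63° + T_Q·sin42° = 3750.
Substitute: T_P·(0.891007 + 0.610904·0.669131) = 3750 → T_P = 2885.1 ≈ 2885 N.
Then T_Q = 0.610904 × 2885.1 = 1763 N.

T_P = 2885 N, T_Q = 1763 N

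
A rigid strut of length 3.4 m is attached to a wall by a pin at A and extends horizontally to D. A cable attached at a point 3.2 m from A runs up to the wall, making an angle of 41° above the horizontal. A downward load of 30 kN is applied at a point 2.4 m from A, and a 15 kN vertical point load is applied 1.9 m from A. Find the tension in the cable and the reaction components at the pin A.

T = 47.87 kN, A_x = 36.13 kN, A_y = 13.59 kN

ΣM about A: T·sin41°·3.2 − 30·2.4 − 15·1.9 = 0 → T = 100.5/(3.2·0.656059) = 47.8711 ≈ 47.87 kN.
ΣF_x = 0: A_x − T·cos41° = 0 → A_x = 47.8711 × 0.75471 = 36.13 kN.
ΣF_y = 0: A_y + T·sin41° − 30 − 15 = 0 → A_y = 45 − 47.8711 × 0.656059 = 13.59 kN.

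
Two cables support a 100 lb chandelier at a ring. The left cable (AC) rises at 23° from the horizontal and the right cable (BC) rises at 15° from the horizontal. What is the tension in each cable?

T_AC = 156.9 lb, T_BC = 149.5 lb

ΣF_x = 0: −T_AC·cos23° + T_BC·cos15° = 0 → T_BC = 0.952977·T_AC.
ΣF_y = 0: T_AC·sin23° + T_BC·sin15° = 100.
Substitute: T_AC·(0.390731 + 0.952977·0.258819) = 100 → T_AC = 156.892 ≈ 156.9 lb.
Then T_BC = 0.952977 × 156.892 = 149.5 lb.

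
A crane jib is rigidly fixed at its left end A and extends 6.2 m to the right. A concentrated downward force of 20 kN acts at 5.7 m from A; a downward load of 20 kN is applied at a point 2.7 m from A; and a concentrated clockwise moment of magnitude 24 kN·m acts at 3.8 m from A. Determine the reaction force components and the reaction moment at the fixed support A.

ΣF_x = 0: A_x = 0.
ΣF_y = 0: A_y − 20 − 20 = 0 → A_y = 40.00 kN.
ΣM about A: M_A − 20·5.7 − 20·2.7 − 24 = 0 → M_A = 192.0 kN·m.

A_x = 0, A_y = 40.00 kN, M_A = 192.0 kN·m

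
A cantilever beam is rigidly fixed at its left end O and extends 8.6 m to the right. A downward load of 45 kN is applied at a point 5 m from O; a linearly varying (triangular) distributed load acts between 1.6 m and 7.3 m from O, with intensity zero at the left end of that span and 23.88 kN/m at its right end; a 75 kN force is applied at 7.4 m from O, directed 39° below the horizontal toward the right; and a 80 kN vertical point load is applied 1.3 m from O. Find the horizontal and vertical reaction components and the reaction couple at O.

Resultant of the triangular load: ½ × 23.88 × 5.7 = 68.058 kN, acting at 5.4 m from O (one-third of the span from the peak).
ΣF_x = 0: O_x + 75·cos39° = 0 → O_x = -58.29 kN.
ΣF_y = 0: O_y − 45 − ½·23.88·5.7 − 75·sin39° − 80 = 0 → O_y = 240.3 kN.
ΣM about O: M_O − 45·5 − (½·23.88·5.7)·5.4 − 75·sin39°·7.4 − 80·1.3 = 0 → M_O = 1046 kN·m.

O_x = -58.29 kN, O_y = 240.3 kN, M_O = 1046 kN·m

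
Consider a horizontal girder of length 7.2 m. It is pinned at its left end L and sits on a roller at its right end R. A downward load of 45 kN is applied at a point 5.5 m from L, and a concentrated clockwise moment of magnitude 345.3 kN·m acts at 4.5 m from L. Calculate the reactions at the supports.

Taking moments about L: R_y·7.2 − 45·5.5 − 345.3 = 0 → R_y = 592.8/7.2 = 82.3333 ≈ 82.33 kN.
ΣF_y = 0: L_y + 82.3333 − 45 = 0 → L_y = -37.33 kN.
ΣF_x = 0: no horizontal applied forces, so L_x = 0.

L_x = 0, L_y = -37.33 kN, R_y = 82.33 kN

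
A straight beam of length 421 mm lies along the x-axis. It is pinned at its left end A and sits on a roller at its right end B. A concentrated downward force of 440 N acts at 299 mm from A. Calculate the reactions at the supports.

A_x = 0, A_y = 127.5 N, B_y = 312.5 N

ΣM about A: B_y·421 − 440·299 = 0 → B_y = 131560/421 = 312.494 ≈ 312.5 N.
ΣF_y = 0: A_y + 312.494 − 440 = 0 → A_y = 127.5 N.
ΣF_x = 0: no horizontal applied forces, so A_x = 0.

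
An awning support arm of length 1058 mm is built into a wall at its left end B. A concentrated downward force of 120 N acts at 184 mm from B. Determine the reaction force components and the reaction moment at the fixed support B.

ΣF_x = 0: B_x = 0.
ΣF_y = 0: B_y − 120 = 0 → B_y = 120.0 N.
ΣM about B: M_B − 120·184 = 0 → M_B = 22080 N·mm.

B_x = 0, B_y = 120.0 N, M_B = 22080 N·mm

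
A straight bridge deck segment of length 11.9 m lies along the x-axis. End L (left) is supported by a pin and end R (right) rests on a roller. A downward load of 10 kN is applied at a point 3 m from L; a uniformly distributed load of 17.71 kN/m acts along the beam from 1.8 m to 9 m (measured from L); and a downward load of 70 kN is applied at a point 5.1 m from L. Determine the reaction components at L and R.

Resultant of the distributed load: 17.71 × 7.2 = 127.512 kN at 5.4 m from L.
ΣM about L: R_y·11.9 − 10·3 − (17.71·7.2)·5.4 − 70·5.1 = 0 → R_y = 1075.5648/11.9 = 90.3836 ≈ 90.38 kN.
ΣF_y = 0: L_y + 90.3836 − 10 − 17.71·7.2 − 70 = 0 → L_y = 117.1 kN.
ΣF_x = 0: no horizontal applied forces, so L_x = 0.

L_x = 0, L_y = 117.1 kN, R_y = 90.38 kN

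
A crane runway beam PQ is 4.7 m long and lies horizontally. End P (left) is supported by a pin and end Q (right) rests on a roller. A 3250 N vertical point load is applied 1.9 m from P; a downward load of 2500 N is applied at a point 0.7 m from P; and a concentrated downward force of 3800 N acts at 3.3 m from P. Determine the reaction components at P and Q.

ΣM about P: Q_y·4.7 − 3250·1.9 − 2500·0.7 − 3800·3.3 = 0 → Q_y = 20465/4.7 = 4354.26 ≈ 4354 N.
ΣF_y = 0: P_y + 4354.26 − 3250 − 2500 − 3800 = 0 → P_y = 5196 N.
ΣF_x = 0: no horizontal applied forces, so P_x = 0.

P_x = 0, P_y = 5196 N, Q_y = 4354 N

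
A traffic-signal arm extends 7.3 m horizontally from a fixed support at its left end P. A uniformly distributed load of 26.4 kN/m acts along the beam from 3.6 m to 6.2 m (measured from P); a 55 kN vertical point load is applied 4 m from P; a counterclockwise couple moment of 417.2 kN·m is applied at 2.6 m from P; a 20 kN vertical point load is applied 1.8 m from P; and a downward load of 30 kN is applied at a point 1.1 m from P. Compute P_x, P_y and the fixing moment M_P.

Resultant of the distributed load: 26.4 × 2.6 = 68.64 kN at 4.9 m from P.
ΣF_x = 0: P_x = 0.
ΣF_y = 0: P_y − 26.4·2.6 − 55 − 20 − 30 = 0 → P_y = 173.6 kN.
ΣM about P: M_P − (26.4·2.6)·4.9 − 55·4 + 417.2 − 20·1.8 − 30·1.1 = 0 → M_P = 208.1 kN·m.

P_x = 0, P_y = 173.6 kN, M_P = 208.1 kN·m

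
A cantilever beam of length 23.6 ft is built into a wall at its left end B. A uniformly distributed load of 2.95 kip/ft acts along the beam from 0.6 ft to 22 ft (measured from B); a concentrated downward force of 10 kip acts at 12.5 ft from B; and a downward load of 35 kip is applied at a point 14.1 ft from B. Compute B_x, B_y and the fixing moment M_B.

Resultant of the distributed load: 2.95 × 21.4 = 63.13 kip at 11.3 ft from B.
ΣF_x = 0: B_x = 0.
ΣF_y = 0: B_y − 2.95·21.4 − 10 − 35 = 0 → B_y = 108.1 kip.
ΣM about B: M_B − (2.95·21.4)·11.3 − 10·12.5 − 35·14.1 = 0 → M_B = 1332 kip·ft.

B_x = 0, B_y = 108.1 kip, M_B = 1332 kip·ft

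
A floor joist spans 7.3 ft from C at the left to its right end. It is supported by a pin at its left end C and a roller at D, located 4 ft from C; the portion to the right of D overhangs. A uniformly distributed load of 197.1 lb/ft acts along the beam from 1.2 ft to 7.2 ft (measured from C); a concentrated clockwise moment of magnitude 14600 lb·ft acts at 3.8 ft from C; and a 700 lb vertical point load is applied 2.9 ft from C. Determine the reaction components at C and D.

C_x = 0, C_y = -3517 lb, D_y = 5399 lb

Resultant of the distributed load: 197.1 × 6 = 1182.6 lb at 4.2 ft from C.
Taking moments about C: D_y·4 − (197.1·6)·4.2 − 14600 − 700·2.9 = 0 → D_y = 21596.92/4 = 5399.23 ≈ 5399 lb.
ΣF_y = 0: C_y + 5399.23 − 197.1·6 − 700 = 0 → C_y = -3517 lb.
ΣF_x = 0: no horizontal applied forces, so C_x = 0.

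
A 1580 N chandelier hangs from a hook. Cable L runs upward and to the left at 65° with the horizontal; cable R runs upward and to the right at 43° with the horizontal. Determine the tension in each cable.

T_L = 1215 N, T_R = 702.1 N

ΣF_x = 0: −T_L·cos65° + T_R·cos43° = 0 → T_R = 0.577858·T_L.
ΣF_y = 0: T_L·sin65° + T_R·sin43° = 1580.
Substitute: T_L·(0.906308 + 0.577858·0.681998) = 1580 → T_L = 1215.01 ≈ 1215 N.
Then T_R = 0.577858 × 1215.01 = 702.1 N.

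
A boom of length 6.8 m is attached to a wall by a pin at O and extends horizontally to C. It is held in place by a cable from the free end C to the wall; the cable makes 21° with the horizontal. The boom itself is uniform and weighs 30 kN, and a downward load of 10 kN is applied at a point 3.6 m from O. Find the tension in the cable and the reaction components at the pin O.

ΣM about O: T·sin21°·6.8 − 30·3.4 − 10·3.6 = 0 → T = 138/(6.8·0.358368) = 56.6293 ≈ 56.63 kN.
ΣF_x = 0: O_x − T·cos21° = 0 → O_x = 56.6293 × 0.93358 = 52.87 kN.
ΣF_y = 0: O_y + T·sin21° − 30 − 10 = 0 → O_y = 40 − 56.6293 × 0.358368 = 19.71 kN.

T = 56.63 kN, O_x = 52.87 kN, O_y = 19.71 kN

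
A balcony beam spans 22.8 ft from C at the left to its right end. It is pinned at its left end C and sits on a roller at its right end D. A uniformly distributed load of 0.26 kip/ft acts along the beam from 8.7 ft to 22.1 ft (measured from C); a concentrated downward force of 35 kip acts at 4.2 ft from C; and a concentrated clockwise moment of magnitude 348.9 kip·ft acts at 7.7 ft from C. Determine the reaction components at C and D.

Resultant of the distributed load: 0.26 × 13.4 = 3.484 kip at 15.4 ft from C.
Taking moments about C: D_y·22.8 − (0.26·13.4)·15.4 − 35·4.2 − 348.9 = 0 → D_y = 549.5536/22.8 = 24.1032 ≈ 24.10 kip.
ΣF_y = 0: C_y + 24.1032 − 0.26·13.4 − 35 = 0 → C_y = 14.38 kip.
ΣF_x = 0: no horizontal applied forces, so C_x = 0.

C_x = 0, C_y = 14.38 kip, D_y = 24.10 kip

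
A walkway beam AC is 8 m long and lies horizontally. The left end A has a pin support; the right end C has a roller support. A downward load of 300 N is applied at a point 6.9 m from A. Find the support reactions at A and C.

Taking moments about A: C_y·8 − 300·6.9 = 0 → C_y = 2070/8 = 258.75 ≈ 258.8 N.
ΣF_y = 0: A_y + 258.75 − 300 = 0 → A_y = 41.25 N.
ΣF_x = 0: no horizontal applied forces, so A_x = 0.

A_x = 0, A_y = 41.25 N, C_y = 258.8 N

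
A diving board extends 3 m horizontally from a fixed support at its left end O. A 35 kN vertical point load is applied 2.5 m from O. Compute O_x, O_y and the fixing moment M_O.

O_x = 0, O_y = 35.00 kN, M_O = 87.50 kN·m

ΣF_x = 0: O_x = 0.
ΣF_y = 0: O_y − 35 = 0 → O_y = 35.00 kN.
ΣM about O: M_O − 35·2.5 = 0 → M_O = 87.50 kN·m.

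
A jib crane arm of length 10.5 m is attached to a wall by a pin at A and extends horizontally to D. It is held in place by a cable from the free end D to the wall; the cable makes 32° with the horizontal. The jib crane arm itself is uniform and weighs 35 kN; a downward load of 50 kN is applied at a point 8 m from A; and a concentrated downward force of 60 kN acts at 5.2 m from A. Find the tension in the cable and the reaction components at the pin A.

ΣM about A: T·sin32°·10.5 − 35·5.25 − 50·8 − 60·5.2 = 0 → T = 895.75/(10.5·0.529919) = 160.986 ≈ 161.0 kN.
ΣF_x = 0: A_x − T·cos32° = 0 → A_x = 160.986 × 0.848048 = 136.5 kN.
ΣF_y = 0: A_y + T·sin32° − 35 − 50 − 60 = 0 → A_y = 145 − 160.986 × 0.529919 = 59.69 kN.

T = 161.0 kN, A_x = 136.5 kN, A_y = 59.69 kN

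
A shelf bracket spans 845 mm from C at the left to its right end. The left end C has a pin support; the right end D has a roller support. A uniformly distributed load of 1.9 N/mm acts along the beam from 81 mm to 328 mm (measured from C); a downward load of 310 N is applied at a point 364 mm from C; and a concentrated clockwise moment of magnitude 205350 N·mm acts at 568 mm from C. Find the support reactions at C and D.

Resultant of the distributed load: 1.9 × 247 = 469.3 N at 204.5 mm from C.
Taking moments about C: D_y·845 − (1.9·247)·204.5 − 310·364 − 205350 = 0 → D_y = 414161.85/845 = 490.132 ≈ 490.1 N.
ΣF_y = 0: C_y + 490.132 − 1.9·247 − 310 = 0 → C_y = 289.2 N.
ΣF_x = 0: no horizontal applied forces, so C_x = 0.

C_x = 0, C_y = 289.2 N, D_y = 490.1 N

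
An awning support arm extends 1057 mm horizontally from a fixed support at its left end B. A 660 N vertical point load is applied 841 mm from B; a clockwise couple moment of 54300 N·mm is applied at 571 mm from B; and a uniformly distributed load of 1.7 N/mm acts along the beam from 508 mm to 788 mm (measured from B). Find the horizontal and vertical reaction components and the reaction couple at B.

Resultant of the distributed load: 1.7 × 280 = 476 N at 648 mm from B.
ΣF_x = 0: B_x = 0.
ΣF_y = 0: B_y − 660 − 1.7·280 = 0 → B_y = 1136 N.
ΣM about B: M_B − 660·841 − 54300 − (1.7·280)·648 = 0 → M_B = 917800 N·mm.

B_x = 0, B_y = 1136 N, M_B = 917800 N·mm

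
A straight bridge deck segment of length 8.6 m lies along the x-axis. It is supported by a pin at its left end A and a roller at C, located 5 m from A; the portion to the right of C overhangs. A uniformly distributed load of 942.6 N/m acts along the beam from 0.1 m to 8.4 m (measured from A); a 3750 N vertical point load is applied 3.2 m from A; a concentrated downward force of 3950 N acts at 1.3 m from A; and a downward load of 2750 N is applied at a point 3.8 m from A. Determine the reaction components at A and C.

A_x = 0, A_y = 6107 N, C_y = 12170 N

Resultant of the distributed load: 942.6 × 8.3 = 7823.58 N at 4.25 m from A.
Moments about A: C_y·5 − (942.6·8.3)·4.25 − 3750·3.2 − 3950·1.3 − 2750·3.8 = 0 → C_y = 60835.215/5 = 12167 ≈ 12170 N.
ΣF_y = 0: A_y + 12167 − 942.6·8.3 − 3750 − 3950 − 2750 = 0 → A_y = 6107 N.
ΣF_x = 0: no horizontal applied forces, so A_x = 0.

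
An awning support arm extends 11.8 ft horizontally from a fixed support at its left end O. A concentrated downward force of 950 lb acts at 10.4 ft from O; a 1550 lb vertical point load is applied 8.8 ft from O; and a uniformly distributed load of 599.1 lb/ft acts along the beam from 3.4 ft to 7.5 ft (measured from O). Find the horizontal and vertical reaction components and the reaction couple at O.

O_x = 0, O_y = 4956 lb, M_O = 36910 lb·ft

Resultant of the distributed load: 599.1 × 4.1 = 2456.31 lb at 5.45 ft from O.
ΣF_x = 0: O_x = 0.
ΣF_y = 0: O_y − 950 − 1550 − 599.1·4.1 = 0 → O_y = 4956 lb.
ΣM about O: M_O − 950·10.4 − 1550·8.8 − (599.1·4.1)·5.45 = 0 → M_O = 36910 lb·ft.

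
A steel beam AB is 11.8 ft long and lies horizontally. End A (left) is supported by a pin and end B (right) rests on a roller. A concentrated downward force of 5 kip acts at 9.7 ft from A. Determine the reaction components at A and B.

ΣM about A: B_y·11.8 − 5·9.7 = 0 → B_y = 48.5/11.8 = 4.11017 ≈ 4.110 kip.
ΣF_y = 0: A_y + 4.11017 − 5 = 0 → A_y = 0.8898 kip.
ΣF_x = 0: no horizontal applied forces, so A_x = 0.

A_x = 0, A_y = 0.8898 kip, B_y = 4.110 kip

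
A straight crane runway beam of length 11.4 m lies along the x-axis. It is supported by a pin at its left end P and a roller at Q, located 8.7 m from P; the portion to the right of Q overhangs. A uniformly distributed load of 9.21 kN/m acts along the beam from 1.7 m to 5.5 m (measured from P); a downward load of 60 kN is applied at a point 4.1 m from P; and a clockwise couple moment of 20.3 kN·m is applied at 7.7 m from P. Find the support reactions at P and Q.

P_x = 0, P_y = 49.91 kN, Q_y = 45.09 kN

Resultant of the distributed load: 9.21 × 3.8 = 34.998 kN at 3.6 m from P.
Taking moments about P: Q_y·8.7 − (9.21·3.8)·3.6 − 60·4.1 − 20.3 = 0 → Q_y = 392.2928/8.7 = 45.0911 ≈ 45.09 kN.
ΣF_y = 0: P_y + 45.0911 − 9.21·3.8 − 60 = 0 → P_y = 49.91 kN.
ΣF_x = 0: no horizontal applied forces, so P_x = 0.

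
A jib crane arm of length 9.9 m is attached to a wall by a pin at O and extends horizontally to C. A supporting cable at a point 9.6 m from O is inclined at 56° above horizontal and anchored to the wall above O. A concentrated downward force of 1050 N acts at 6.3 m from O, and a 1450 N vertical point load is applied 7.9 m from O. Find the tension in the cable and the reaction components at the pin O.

ΣM about O: T·sin56°·9.6 − 1050·6.3 − 1450·7.9 = 0 → T = 18070/(9.6·0.829038) = 2270.45 ≈ 2270 N.
ΣF_x = 0: O_x − T·cos56° = 0 → O_x = 2270.45 × 0.559193 = 1270 N.
ΣF_y = 0: O_y + T·sin56° − 1050 − 1450 = 0 → O_y = 2500 − 2270.45 × 0.829038 = 617.7 N.

T = 2270 N, O_x = 1270 N, O_y = 617.7 N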